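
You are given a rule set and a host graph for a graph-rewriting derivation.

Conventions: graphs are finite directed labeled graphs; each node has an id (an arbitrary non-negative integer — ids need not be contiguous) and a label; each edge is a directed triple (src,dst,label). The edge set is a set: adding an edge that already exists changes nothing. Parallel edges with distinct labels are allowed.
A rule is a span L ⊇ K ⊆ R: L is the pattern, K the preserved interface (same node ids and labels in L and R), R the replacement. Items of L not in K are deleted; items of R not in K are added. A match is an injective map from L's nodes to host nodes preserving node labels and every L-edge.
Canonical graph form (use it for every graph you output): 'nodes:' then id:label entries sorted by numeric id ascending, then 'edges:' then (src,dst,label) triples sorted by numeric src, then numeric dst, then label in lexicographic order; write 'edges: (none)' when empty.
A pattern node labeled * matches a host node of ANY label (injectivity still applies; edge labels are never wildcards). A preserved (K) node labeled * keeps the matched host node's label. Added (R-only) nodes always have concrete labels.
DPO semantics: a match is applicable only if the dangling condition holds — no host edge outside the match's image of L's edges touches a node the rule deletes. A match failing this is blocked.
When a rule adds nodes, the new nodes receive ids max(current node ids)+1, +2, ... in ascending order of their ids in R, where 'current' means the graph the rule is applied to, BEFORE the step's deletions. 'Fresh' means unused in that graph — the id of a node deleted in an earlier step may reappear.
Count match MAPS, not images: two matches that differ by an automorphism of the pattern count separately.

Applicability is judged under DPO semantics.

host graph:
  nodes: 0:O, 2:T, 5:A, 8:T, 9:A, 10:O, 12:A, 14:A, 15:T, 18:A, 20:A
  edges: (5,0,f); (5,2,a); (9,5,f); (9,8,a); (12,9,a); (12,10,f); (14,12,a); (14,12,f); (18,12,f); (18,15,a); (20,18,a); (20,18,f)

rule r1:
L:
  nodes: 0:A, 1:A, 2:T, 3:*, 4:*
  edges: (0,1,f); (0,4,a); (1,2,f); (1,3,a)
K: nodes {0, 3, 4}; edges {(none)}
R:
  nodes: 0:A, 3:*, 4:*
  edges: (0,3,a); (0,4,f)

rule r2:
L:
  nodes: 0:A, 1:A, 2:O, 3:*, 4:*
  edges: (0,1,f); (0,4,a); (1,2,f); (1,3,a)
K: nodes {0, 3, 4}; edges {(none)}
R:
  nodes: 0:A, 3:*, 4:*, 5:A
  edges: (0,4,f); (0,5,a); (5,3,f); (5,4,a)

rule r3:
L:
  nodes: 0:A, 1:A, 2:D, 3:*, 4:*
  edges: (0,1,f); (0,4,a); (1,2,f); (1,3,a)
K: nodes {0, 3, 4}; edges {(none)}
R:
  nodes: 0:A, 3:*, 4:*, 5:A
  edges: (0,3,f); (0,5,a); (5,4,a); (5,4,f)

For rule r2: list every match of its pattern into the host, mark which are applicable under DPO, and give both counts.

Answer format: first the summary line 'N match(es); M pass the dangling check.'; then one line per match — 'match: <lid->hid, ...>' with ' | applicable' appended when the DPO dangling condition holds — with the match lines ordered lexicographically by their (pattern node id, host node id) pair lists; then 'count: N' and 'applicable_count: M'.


2 match(es); 1 pass the dangling check.
match: 0->9, 1->5, 2->0, 3->2, 4->8 | applicable
match: 0->18, 1->12, 2->10, 3->9, 4->15
count: 2
applicable_count: 1


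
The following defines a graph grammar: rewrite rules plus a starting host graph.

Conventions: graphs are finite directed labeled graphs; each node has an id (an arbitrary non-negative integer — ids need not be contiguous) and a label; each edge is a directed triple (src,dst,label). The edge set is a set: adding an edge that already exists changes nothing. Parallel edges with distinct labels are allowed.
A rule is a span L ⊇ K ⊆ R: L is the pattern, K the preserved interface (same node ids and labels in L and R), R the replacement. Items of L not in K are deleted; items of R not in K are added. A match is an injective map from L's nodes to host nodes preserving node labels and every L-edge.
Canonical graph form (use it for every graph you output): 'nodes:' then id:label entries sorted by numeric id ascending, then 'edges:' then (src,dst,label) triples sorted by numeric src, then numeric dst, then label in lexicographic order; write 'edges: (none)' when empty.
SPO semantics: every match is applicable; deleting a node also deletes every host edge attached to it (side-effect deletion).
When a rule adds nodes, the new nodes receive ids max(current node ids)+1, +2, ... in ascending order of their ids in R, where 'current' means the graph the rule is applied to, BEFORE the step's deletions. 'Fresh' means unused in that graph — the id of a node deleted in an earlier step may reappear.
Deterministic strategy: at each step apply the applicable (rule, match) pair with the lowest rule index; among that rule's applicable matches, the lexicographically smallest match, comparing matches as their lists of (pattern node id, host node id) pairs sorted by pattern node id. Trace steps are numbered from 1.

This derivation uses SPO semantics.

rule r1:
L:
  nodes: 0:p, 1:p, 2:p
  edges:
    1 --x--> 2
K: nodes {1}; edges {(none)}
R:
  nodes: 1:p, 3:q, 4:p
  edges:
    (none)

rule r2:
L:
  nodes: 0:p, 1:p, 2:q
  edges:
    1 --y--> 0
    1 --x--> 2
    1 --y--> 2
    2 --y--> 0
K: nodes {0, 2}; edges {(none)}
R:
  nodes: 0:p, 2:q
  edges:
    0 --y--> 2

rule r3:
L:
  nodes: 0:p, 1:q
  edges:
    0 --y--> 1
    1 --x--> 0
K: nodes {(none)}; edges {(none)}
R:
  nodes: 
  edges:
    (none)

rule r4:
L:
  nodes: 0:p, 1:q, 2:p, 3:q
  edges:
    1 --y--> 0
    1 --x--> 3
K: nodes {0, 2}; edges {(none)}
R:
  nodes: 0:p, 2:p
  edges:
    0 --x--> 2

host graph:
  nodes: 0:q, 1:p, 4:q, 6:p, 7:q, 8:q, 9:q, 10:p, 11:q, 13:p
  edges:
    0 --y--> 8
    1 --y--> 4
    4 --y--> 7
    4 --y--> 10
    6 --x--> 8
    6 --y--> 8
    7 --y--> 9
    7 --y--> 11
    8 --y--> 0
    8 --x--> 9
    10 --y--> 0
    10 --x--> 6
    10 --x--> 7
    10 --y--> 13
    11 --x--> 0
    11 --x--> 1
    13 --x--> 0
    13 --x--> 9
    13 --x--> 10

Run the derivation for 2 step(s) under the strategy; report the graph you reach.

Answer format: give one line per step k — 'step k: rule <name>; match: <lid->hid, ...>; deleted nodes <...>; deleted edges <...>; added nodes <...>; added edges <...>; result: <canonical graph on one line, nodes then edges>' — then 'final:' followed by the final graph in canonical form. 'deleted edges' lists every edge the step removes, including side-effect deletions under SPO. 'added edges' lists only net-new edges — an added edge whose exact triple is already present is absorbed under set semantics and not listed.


step 1: rule r1; match: 0->1, 1->10, 2->6; deleted nodes 1, 6; deleted edges (1,4,y); (6,8,x); (6,8,y); (10,6,x); (11,1,x); added nodes 14, 15; added edges (none); result: nodes: 0:q, 4:q, 7:q, 8:q, 9:q, 10:p, 11:q, 13:p, 14:q, 15:p edges: (0,8,y); (4,7,y); (4,10,y); (7,9,y); (7,11,y); (8,0,y); (8,9,x); (10,0,y); (10,7,x); (10,13,y); (11,0,x); (13,0,x); (13,9,x); (13,10,x)
step 2: rule r1; match: 0->15, 1->13, 2->10; deleted nodes 10, 15; deleted edges (4,10,y); (10,0,y); (10,7,x); (10,13,y); (13,10,x); added nodes 16, 17; added edges (none); result: nodes: 0:q, 4:q, 7:q, 8:q, 9:q, 11:q, 13:p, 14:q, 16:q, 17:p edges: (0,8,y); (4,7,y); (7,9,y); (7,11,y); (8,0,y); (8,9,x); (11,0,x); (13,0,x); (13,9,x)
final:
nodes: 0:q, 4:q, 7:q, 8:q, 9:q, 11:q, 13:p, 14:q, 16:q, 17:p
edges: (0,8,y); (4,7,y); (7,9,y); (7,11,y); (8,0,y); (8,9,x); (11,0,x); (13,0,x); (13,9,x)


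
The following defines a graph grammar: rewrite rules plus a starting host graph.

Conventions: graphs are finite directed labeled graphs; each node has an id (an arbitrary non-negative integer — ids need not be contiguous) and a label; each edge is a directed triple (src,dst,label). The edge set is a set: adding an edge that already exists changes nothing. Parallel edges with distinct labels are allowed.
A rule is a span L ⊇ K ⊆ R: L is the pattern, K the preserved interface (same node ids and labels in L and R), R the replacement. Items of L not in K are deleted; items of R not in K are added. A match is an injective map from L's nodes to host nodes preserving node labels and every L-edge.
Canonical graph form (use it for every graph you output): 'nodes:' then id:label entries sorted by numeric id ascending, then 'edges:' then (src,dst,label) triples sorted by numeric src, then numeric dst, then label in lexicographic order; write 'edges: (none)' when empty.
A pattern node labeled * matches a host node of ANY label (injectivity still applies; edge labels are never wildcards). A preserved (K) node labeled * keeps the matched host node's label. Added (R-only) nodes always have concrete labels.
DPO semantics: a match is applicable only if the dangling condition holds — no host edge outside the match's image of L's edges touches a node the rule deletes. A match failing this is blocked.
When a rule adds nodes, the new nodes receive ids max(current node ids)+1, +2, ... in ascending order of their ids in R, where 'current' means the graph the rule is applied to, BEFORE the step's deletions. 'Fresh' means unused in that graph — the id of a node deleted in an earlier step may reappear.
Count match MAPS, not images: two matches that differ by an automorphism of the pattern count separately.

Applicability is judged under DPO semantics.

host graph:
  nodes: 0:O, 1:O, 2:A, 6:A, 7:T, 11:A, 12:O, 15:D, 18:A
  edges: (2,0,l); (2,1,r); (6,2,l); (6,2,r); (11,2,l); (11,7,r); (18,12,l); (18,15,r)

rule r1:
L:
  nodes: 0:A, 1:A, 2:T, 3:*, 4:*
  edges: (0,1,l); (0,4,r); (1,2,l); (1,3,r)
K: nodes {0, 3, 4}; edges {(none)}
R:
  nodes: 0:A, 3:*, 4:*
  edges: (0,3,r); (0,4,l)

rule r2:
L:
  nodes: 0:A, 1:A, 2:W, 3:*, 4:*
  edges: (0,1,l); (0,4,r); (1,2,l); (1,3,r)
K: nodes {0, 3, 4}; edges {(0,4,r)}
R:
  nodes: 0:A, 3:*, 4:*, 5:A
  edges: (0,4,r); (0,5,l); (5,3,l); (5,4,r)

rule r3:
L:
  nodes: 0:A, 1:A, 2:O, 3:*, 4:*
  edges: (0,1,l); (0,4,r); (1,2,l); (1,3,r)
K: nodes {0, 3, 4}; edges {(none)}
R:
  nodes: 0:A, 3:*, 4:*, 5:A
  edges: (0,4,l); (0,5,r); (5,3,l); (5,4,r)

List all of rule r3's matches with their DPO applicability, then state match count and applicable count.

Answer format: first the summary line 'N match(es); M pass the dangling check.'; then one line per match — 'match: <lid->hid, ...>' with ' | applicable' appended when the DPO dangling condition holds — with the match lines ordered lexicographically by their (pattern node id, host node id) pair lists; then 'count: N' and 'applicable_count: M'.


1 match(es); 0 pass the dangling check.
match: 0->11, 1->2, 2->0, 3->1, 4->7
count: 1
applicable_count: 0


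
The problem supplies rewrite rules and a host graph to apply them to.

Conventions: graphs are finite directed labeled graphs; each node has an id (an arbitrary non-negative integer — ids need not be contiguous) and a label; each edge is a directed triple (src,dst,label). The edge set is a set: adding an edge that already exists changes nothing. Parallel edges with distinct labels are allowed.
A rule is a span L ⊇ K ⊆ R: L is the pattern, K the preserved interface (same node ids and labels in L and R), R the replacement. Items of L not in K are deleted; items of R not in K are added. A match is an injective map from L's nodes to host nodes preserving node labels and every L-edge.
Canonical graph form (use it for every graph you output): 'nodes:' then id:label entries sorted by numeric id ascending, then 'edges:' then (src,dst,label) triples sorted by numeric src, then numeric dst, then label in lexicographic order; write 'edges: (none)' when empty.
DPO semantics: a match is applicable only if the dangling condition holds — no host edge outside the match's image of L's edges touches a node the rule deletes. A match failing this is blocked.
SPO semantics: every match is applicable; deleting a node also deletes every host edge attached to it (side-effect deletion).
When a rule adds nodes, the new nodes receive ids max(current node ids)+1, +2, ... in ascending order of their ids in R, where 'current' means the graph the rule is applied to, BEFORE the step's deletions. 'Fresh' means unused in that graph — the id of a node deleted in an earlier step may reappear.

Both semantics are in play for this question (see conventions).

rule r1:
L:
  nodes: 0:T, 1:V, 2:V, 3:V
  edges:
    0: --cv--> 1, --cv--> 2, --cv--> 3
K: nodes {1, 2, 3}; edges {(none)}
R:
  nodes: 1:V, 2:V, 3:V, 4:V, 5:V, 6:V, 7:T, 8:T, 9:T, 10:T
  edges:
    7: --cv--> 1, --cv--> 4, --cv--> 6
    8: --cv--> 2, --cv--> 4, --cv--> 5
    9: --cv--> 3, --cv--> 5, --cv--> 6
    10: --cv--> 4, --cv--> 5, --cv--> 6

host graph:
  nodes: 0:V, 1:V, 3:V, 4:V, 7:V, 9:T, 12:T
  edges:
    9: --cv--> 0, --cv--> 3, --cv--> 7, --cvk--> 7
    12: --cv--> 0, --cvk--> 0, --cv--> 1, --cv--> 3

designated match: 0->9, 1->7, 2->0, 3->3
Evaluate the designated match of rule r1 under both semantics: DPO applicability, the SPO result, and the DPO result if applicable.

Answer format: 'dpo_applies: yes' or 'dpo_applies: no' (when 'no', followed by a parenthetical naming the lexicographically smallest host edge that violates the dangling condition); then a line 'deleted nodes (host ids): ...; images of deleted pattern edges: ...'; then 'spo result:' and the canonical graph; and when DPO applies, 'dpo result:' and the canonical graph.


dpo_applies: no
(the rule deletes node 9, which keeps host edge (9,7,cvk) outside the match image — the dangling condition fails, DPO blocks; SPO proceeds and side-deletes such edges)
deleted nodes (host ids): 9; images of deleted pattern edges: (9,0,cv); (9,3,cv); (9,7,cv)
spo result:
nodes: 0:V, 1:V, 3:V, 4:V, 7:V, 12:T, 13:V, 14:V, 15:V, 16:T, 17:T, 18:T, 19:T
edges: (12,0,cv); (12,0,cvk); (12,1,cv); (12,3,cv); (16,7,cv); (16,13,cv); (16,15,cv); (17,0,cv); (17,13,cv); (17,14,cv); (18,3,cv); (18,14,cv); (18,15,cv); (19,13,cv); (19,14,cv); (19,15,cv)


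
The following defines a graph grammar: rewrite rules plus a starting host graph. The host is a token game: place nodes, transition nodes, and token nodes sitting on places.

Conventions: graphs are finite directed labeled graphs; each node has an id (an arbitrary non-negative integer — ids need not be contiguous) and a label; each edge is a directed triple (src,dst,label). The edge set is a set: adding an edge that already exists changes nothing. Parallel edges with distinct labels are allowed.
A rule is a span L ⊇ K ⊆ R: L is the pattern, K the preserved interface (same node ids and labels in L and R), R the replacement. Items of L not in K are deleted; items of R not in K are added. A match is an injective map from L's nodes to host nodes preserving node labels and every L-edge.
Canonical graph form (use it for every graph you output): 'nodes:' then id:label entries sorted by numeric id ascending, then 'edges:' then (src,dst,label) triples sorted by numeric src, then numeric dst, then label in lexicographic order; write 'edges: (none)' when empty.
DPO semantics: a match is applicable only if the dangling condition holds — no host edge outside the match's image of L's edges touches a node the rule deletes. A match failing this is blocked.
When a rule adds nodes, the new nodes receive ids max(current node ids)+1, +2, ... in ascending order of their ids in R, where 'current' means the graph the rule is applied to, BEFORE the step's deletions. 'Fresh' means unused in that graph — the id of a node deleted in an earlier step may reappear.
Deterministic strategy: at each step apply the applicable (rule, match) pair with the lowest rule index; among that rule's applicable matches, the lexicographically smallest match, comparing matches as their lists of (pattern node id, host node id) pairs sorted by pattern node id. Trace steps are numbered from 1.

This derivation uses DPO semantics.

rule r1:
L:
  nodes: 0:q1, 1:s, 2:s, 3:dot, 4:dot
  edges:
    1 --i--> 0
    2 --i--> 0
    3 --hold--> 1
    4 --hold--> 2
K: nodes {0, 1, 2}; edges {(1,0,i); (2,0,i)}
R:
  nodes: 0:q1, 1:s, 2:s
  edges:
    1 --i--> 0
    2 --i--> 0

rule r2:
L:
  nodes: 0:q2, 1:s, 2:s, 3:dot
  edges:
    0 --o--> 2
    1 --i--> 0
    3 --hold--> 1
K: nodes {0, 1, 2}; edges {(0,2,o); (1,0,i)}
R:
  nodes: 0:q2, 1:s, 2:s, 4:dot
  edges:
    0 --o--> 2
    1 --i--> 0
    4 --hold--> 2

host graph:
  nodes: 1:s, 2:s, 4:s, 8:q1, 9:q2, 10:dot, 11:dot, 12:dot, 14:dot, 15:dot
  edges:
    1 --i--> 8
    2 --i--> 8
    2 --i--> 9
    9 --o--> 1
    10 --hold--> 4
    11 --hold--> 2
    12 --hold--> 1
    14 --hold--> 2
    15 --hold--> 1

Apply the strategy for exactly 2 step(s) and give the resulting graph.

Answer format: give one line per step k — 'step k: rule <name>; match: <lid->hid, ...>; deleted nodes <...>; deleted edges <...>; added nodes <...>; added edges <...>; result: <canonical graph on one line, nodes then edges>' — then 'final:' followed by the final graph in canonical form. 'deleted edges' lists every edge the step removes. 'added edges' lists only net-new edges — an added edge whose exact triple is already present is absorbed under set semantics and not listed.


step 1: rule r1; match: 0->8, 1->1, 2->2, 3->12, 4->11; deleted nodes 11, 12; deleted edges (11,2,hold); (12,1,hold); added nodes (none); added edges (none); result: nodes: 1:s, 2:s, 4:s, 8:q1, 9:q2, 10:dot, 14:dot, 15:dot edges: (1,8,i); (2,8,i); (2,9,i); (9,1,o); (10,4,hold); (14,2,hold); (15,1,hold)
step 2: rule r1; match: 0->8, 1->1, 2->2, 3->15, 4->14; deleted nodes 14, 15; deleted edges (14,2,hold); (15,1,hold); added nodes (none); added edges (none); result: nodes: 1:s, 2:s, 4:s, 8:q1, 9:q2, 10:dot edges: (1,8,i); (2,8,i); (2,9,i); (9,1,o); (10,4,hold)
final:
nodes: 1:s, 2:s, 4:s, 8:q1, 9:q2, 10:dot
edges: (1,8,i); (2,8,i); (2,9,i); (9,1,o); (10,4,hold)


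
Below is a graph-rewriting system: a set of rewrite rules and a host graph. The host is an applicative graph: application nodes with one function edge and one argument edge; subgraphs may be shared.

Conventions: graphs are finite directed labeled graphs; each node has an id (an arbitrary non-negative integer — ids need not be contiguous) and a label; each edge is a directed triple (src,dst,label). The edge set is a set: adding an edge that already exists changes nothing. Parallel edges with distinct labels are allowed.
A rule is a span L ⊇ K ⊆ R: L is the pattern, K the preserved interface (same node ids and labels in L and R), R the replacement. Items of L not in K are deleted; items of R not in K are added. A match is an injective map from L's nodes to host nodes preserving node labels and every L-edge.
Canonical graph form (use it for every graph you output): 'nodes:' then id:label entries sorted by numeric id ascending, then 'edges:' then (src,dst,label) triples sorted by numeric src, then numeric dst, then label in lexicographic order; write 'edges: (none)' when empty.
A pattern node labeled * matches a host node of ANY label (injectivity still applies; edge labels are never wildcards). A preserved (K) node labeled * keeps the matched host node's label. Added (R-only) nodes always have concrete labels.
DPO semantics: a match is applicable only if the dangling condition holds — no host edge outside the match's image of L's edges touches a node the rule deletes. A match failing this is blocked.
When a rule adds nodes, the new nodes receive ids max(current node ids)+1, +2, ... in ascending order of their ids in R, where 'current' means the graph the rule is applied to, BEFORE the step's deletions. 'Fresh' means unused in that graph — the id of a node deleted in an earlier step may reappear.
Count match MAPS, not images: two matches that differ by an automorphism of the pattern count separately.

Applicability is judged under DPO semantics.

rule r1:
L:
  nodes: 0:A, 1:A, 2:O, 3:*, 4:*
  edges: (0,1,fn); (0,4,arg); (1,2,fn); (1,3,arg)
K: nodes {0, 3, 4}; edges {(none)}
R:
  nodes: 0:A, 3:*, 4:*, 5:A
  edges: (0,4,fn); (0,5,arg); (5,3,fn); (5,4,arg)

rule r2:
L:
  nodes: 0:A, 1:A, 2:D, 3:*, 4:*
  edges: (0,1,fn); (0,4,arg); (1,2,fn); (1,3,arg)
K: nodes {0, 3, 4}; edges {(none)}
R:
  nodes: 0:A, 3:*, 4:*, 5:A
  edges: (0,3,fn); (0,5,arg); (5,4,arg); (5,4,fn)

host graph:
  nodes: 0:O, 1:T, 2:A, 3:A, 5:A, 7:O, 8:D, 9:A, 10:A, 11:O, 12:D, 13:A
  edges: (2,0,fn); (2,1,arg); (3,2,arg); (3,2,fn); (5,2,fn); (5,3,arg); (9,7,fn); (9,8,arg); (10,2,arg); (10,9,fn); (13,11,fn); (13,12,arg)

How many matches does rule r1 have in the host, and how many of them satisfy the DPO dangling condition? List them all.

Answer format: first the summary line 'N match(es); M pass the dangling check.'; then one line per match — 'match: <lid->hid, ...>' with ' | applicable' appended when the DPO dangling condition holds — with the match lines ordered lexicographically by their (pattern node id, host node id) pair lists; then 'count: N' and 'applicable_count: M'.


2 match(es); 1 pass the dangling check.
match: 0->5, 1->2, 2->0, 3->1, 4->3
match: 0->10, 1->9, 2->7, 3->8, 4->2 | applicable
count: 2
applicable_count: 1


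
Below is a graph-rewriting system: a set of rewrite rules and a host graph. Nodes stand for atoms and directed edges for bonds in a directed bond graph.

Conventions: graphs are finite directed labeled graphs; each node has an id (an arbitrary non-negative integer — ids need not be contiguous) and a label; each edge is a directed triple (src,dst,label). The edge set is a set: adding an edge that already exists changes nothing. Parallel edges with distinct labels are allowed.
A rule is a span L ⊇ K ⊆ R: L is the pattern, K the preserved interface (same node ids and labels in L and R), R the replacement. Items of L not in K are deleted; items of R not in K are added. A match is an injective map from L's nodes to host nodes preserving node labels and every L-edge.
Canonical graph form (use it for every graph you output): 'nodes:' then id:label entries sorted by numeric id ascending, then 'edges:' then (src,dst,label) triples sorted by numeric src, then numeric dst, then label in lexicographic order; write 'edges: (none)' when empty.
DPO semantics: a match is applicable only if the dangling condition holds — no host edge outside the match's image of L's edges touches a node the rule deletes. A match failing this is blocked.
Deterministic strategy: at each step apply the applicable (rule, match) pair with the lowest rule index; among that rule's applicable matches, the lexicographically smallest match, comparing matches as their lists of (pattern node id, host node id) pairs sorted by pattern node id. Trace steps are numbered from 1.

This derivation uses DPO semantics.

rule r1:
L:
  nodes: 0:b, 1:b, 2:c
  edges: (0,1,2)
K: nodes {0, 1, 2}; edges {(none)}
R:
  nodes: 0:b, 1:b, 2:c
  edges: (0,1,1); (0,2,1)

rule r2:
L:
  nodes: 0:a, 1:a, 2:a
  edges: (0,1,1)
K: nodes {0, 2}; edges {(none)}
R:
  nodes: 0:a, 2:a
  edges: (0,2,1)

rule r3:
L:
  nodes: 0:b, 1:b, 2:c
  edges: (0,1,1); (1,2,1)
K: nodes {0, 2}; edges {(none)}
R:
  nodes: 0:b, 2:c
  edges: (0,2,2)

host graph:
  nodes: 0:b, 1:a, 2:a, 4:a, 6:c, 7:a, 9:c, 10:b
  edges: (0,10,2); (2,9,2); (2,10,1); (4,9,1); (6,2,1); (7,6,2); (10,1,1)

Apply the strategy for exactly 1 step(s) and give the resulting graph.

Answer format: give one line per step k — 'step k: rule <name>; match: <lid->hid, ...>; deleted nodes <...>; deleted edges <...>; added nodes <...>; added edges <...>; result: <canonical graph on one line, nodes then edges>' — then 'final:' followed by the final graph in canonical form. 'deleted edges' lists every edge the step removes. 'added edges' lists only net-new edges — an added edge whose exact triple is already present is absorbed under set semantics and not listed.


step 1: rule r1; match: 0->0, 1->10, 2->6; deleted nodes (none); deleted edges (0,10,2); added nodes (none); added edges (0,6,1); (0,10,1); result: nodes: 0:b, 1:a, 2:a, 4:a, 6:c, 7:a, 9:c, 10:b edges: (0,6,1); (0,10,1); (2,9,2); (2,10,1); (4,9,1); (6,2,1); (7,6,2); (10,1,1)
final:
nodes: 0:b, 1:a, 2:a, 4:a, 6:c, 7:a, 9:c, 10:b
edges: (0,6,1); (0,10,1); (2,9,2); (2,10,1); (4,9,1); (6,2,1); (7,6,2); (10,1,1)


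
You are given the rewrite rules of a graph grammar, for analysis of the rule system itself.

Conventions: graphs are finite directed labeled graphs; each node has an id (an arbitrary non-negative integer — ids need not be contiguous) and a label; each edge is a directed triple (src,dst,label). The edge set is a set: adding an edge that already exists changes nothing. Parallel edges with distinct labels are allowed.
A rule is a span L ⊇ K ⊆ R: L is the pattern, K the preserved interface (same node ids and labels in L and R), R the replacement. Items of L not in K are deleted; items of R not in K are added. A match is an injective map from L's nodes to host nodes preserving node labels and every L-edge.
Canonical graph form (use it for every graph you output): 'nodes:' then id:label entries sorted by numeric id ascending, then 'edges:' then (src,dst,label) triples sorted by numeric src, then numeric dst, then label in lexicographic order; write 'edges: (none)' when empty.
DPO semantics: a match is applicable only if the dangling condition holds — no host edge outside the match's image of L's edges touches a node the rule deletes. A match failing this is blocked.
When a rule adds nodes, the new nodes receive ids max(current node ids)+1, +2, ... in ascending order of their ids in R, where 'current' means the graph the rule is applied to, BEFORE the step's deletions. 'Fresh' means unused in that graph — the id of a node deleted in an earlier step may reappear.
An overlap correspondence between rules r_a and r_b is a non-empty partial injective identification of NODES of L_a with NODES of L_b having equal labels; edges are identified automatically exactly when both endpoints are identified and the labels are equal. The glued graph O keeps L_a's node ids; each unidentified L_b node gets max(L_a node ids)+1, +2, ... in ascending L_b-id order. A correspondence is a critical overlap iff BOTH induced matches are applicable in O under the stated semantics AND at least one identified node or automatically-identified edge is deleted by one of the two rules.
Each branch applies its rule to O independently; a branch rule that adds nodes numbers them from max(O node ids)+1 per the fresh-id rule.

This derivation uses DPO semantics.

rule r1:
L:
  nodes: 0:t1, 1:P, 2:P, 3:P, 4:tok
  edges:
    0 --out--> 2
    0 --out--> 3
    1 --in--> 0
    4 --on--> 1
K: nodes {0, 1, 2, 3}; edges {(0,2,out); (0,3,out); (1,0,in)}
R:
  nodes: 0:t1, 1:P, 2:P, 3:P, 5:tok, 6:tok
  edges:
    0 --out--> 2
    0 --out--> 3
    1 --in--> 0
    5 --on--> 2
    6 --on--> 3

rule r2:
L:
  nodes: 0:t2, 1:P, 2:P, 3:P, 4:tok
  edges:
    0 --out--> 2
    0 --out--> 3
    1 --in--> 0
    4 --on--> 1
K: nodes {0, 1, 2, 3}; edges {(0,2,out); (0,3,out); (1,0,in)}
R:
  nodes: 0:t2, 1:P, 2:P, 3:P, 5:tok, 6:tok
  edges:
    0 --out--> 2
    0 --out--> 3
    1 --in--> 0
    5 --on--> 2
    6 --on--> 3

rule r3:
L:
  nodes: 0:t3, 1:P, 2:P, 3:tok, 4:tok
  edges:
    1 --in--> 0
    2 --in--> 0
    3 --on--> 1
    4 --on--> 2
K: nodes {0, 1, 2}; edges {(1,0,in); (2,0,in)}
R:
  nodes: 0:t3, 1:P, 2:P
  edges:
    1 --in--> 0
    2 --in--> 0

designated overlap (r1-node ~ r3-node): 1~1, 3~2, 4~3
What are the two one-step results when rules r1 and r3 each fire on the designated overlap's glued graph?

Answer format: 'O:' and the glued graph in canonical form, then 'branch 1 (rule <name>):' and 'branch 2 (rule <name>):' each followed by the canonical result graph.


O:
nodes: 0:t1, 1:P, 2:P, 3:P, 4:tok, 5:t3, 6:tok
edges: (0,2,out); (0,3,out); (1,0,in); (1,5,in); (3,5,in); (4,1,on); (6,3,on)
branch 1 (rule r1):
nodes: 0:t1, 1:P, 2:P, 3:P, 5:t3, 6:tok, 7:tok, 8:tok
edges: (0,2,out); (0,3,out); (1,0,in); (1,5,in); (3,5,in); (6,3,on); (7,2,on); (8,3,on)
branch 2 (rule r3):
nodes: 0:t1, 1:P, 2:P, 3:P, 5:t3
edges: (0,2,out); (0,3,out); (1,0,in); (1,5,in); (3,5,in)


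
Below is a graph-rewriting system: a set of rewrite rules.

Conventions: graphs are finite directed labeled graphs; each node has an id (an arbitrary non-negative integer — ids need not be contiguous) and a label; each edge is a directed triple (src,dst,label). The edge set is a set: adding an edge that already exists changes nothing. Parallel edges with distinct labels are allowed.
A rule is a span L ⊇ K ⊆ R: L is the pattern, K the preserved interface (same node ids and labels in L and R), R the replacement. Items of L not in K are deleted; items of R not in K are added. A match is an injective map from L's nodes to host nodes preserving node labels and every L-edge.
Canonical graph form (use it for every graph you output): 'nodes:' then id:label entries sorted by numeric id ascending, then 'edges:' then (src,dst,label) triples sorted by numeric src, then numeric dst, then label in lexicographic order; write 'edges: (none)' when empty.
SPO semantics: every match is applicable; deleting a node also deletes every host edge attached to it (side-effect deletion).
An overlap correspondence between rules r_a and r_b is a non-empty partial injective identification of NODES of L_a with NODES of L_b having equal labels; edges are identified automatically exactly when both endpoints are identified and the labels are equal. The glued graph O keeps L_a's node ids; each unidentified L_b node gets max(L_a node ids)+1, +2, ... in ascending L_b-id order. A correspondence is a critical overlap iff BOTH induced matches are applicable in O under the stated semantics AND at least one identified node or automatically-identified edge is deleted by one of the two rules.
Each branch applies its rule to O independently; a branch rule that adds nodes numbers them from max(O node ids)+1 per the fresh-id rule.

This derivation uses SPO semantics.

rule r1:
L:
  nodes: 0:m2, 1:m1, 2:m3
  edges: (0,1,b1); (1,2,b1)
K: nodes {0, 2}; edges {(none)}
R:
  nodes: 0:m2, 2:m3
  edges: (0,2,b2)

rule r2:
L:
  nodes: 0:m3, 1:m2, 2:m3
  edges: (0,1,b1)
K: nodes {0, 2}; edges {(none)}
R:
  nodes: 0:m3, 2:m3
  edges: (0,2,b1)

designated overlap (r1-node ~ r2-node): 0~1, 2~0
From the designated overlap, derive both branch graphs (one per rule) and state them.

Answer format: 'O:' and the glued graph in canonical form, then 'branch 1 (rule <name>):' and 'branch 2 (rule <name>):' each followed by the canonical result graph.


O:
nodes: 0:m2, 1:m1, 2:m3, 3:m3
edges: (0,1,b1); (1,2,b1); (2,0,b1)
branch 1 (rule r1):
nodes: 0:m2, 2:m3, 3:m3
edges: (0,2,b2); (2,0,b1)
branch 2 (rule r2):
nodes: 1:m1, 2:m3, 3:m3
edges: (1,2,b1); (2,3,b1)


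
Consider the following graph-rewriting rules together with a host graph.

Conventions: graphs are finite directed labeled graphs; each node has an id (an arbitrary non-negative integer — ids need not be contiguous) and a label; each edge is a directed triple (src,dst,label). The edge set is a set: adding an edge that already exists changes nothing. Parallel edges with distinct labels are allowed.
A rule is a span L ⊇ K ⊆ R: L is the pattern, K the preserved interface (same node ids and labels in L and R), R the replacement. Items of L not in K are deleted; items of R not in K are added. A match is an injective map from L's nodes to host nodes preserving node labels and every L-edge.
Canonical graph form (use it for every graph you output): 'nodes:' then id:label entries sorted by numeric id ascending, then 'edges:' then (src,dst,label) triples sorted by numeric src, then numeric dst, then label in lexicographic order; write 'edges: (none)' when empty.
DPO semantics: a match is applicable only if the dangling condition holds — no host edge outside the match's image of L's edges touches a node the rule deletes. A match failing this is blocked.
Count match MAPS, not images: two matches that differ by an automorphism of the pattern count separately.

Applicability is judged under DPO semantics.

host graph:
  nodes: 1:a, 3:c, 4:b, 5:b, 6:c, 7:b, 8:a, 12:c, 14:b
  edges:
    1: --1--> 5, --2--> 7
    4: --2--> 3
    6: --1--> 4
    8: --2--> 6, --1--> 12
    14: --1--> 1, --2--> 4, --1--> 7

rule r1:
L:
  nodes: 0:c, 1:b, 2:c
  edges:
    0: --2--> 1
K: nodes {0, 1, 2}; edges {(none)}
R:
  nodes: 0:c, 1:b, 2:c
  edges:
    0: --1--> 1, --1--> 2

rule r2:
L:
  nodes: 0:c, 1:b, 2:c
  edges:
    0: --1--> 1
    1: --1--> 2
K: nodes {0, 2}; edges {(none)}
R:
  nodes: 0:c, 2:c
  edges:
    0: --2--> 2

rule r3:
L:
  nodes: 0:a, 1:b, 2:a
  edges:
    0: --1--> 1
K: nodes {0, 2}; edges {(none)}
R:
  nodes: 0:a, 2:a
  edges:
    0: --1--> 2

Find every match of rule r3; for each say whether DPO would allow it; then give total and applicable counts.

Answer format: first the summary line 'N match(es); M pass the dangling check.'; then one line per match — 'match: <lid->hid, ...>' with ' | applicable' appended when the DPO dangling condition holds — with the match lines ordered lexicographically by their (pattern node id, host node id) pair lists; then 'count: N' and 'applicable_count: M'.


1 match(es); 1 pass the dangling check.
match: 0->1, 1->5, 2->8 | applicable
count: 1
applicable_count: 1


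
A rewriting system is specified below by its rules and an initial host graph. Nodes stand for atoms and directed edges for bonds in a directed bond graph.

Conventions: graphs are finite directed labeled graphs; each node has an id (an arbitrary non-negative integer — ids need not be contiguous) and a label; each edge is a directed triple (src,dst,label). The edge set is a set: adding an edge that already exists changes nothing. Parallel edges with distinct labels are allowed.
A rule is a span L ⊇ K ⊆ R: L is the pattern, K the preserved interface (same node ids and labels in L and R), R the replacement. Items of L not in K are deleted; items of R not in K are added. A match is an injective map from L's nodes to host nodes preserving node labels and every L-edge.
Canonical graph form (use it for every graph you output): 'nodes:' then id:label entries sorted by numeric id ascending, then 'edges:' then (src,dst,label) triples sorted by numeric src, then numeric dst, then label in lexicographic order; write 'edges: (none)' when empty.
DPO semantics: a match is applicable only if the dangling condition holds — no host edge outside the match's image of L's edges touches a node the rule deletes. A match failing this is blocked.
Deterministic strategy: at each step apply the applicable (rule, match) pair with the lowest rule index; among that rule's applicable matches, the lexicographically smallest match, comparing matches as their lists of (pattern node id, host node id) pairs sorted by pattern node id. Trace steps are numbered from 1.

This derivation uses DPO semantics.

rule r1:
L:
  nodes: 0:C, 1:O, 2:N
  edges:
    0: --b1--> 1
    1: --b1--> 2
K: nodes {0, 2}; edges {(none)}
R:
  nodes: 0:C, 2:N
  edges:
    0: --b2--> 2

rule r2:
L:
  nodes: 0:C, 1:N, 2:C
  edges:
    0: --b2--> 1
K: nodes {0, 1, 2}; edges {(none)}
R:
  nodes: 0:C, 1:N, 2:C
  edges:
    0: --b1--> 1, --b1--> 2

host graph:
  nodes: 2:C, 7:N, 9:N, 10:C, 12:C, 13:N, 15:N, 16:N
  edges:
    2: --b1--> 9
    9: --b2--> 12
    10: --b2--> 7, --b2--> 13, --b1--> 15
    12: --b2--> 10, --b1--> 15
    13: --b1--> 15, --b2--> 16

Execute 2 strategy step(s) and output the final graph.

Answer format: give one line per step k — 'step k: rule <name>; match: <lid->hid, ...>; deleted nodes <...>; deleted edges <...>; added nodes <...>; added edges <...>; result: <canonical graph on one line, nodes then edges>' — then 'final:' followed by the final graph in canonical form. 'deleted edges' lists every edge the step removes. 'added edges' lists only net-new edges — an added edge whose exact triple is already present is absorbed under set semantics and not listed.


step 1: rule r2; match: 0->10, 1->7, 2->2; deleted nodes (none); deleted edges (10,7,b2); added nodes (none); added edges (10,2,b1); (10,7,b1); result: nodes: 2:C, 7:N, 9:N, 10:C, 12:C, 13:N, 15:N, 16:N edges: (2,9,b1); (9,12,b2); (10,2,b1); (10,7,b1); (10,13,b2); (10,15,b1); (12,10,b2); (12,15,b1); (13,15,b1); (13,16,b2)
step 2: rule r2; match: 0->10, 1->13, 2->2; deleted nodes (none); deleted edges (10,13,b2); added nodes (none); added edges (10,13,b1); result: nodes: 2:C, 7:N, 9:N, 10:C, 12:C, 13:N, 15:N, 16:N edges: (2,9,b1); (9,12,b2); (10,2,b1); (10,7,b1); (10,13,b1); (10,15,b1); (12,10,b2); (12,15,b1); (13,15,b1); (13,16,b2)
final:
nodes: 2:C, 7:N, 9:N, 10:C, 12:C, 13:N, 15:N, 16:N
edges: (2,9,b1); (9,12,b2); (10,2,b1); (10,7,b1); (10,13,b1); (10,15,b1); (12,10,b2); (12,15,b1); (13,15,b1); (13,16,b2)


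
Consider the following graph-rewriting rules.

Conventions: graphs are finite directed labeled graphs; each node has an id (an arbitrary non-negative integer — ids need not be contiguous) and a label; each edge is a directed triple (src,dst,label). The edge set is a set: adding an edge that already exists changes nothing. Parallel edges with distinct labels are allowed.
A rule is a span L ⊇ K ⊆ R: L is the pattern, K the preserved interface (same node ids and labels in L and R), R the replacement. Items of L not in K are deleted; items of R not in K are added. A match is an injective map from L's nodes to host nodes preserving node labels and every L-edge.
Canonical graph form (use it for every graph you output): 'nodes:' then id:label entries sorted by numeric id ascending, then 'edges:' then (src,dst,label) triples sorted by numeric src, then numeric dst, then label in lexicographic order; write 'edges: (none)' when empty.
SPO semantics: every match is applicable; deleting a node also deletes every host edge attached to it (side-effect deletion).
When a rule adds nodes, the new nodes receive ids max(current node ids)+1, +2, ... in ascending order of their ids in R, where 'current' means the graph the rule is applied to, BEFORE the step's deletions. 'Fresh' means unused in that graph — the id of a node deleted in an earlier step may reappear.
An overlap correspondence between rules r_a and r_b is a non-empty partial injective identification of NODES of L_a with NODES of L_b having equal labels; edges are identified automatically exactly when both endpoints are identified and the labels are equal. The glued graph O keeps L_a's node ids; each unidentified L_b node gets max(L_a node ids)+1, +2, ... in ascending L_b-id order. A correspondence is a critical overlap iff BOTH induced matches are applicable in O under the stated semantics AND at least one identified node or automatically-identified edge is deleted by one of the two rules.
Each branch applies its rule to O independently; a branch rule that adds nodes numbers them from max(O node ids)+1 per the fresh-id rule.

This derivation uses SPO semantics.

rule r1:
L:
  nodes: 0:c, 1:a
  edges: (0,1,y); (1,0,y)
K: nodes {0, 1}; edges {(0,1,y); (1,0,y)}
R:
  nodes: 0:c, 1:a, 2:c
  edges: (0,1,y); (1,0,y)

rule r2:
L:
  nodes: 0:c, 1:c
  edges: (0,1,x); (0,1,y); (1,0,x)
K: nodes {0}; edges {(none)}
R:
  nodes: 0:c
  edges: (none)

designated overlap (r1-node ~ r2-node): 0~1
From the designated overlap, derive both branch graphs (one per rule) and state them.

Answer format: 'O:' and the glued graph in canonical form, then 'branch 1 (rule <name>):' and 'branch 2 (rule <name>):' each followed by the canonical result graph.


O:
nodes: 0:c, 1:a, 2:c
edges: (0,1,y); (0,2,x); (1,0,y); (2,0,x); (2,0,y)
branch 1 (rule r1):
nodes: 0:c, 1:a, 2:c, 3:c
edges: (0,1,y); (0,2,x); (1,0,y); (2,0,x); (2,0,y)
branch 2 (rule r2):
nodes: 1:a, 2:c
edges: (none)


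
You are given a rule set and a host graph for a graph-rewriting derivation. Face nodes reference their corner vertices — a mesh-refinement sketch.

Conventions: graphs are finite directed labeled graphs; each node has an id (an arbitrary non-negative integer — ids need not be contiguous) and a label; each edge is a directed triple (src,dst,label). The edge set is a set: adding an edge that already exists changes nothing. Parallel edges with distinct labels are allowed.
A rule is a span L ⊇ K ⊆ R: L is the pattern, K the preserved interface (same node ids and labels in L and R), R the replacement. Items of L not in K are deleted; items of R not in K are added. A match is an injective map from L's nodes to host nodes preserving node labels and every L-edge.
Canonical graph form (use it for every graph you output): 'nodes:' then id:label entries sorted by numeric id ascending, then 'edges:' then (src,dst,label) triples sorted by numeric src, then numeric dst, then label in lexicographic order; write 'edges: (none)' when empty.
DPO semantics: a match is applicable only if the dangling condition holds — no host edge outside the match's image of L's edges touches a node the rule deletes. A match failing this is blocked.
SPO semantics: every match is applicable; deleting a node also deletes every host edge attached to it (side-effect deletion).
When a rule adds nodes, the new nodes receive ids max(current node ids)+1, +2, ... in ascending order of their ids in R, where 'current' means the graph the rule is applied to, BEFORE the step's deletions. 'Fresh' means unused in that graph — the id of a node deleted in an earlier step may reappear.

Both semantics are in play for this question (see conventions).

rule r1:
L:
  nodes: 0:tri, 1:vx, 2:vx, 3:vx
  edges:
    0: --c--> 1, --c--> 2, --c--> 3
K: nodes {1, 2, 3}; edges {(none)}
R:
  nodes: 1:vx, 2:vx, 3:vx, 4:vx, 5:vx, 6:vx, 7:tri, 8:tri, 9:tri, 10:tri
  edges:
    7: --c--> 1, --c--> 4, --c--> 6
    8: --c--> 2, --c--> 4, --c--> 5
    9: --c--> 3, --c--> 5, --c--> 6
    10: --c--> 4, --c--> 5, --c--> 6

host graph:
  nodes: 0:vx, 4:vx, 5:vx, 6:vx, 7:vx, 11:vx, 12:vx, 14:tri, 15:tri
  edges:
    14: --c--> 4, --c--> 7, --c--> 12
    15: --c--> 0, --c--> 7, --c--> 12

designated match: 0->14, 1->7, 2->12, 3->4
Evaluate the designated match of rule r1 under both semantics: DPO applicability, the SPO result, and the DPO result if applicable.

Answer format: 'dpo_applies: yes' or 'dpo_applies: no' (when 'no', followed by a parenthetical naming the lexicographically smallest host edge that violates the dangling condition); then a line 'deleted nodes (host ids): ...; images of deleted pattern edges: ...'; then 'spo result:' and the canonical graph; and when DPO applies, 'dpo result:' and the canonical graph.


dpo_applies: yes
deleted nodes (host ids): 14; images of deleted pattern edges: (14,4,c); (14,7,c); (14,12,c)
spo result:
nodes: 0:vx, 4:vx, 5:vx, 6:vx, 7:vx, 11:vx, 12:vx, 15:tri, 16:vx, 17:vx, 18:vx, 19:tri, 20:tri, 21:tri, 22:tri
edges: (15,0,c); (15,7,c); (15,12,c); (19,7,c); (19,16,c); (19,18,c); (20,12,c); (20,16,c); (20,17,c); (21,4,c); (21,17,c); (21,18,c); (22,16,c); (22,17,c); (22,18,c)
dpo result:
nodes: 0:vx, 4:vx, 5:vx, 6:vx, 7:vx, 11:vx, 12:vx, 15:tri, 16:vx, 17:vx, 18:vx, 19:tri, 20:tri, 21:tri, 22:tri
edges: (15,0,c); (15,7,c); (15,12,c); (19,7,c); (19,16,c); (19,18,c); (20,12,c); (20,16,c); (20,17,c); (21,4,c); (21,17,c); (21,18,c); (22,16,c); (22,17,c); (22,18,c)
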